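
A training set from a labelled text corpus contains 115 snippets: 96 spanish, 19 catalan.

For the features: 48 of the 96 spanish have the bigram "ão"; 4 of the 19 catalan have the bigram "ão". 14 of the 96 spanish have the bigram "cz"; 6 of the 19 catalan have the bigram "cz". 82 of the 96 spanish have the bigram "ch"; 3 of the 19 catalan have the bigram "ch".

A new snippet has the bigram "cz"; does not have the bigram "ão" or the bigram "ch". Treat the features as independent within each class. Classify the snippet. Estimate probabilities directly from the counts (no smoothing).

spanish: (96/115) × (48/96) × (14/96) × (14/96) ≈ 0.00887681
catalan: (19/115) × (15/19) × (6/19) × (16/19) ≈ 0.0346863
Highest score → catalan.

catalan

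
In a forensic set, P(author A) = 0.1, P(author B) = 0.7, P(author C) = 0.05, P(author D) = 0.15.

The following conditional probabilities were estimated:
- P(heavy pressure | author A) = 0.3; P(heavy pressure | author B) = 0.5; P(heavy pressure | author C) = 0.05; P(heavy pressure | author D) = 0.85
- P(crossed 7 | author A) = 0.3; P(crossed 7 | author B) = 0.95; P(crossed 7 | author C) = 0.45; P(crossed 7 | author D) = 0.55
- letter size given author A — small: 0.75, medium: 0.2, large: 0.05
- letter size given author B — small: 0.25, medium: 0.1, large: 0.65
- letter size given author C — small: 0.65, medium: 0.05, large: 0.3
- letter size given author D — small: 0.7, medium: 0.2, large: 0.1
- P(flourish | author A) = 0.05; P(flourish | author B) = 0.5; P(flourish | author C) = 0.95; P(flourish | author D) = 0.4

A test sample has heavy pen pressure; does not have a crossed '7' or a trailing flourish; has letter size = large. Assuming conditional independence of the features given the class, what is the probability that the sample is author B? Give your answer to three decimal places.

0.560

author A: 0.1 × 0.3 × (1−0.3) × 0.05 × (1−0.05) = 0.0009975
author B: 0.7 × 0.5 × (1−0.95) × 0.65 × (1−0.5) = 0.0056875
author C: 0.05 × 0.05 × (1−0.45) × 0.3 × (1−0.95) = 0.000020625
author D: 0.15 × 0.85 × (1−0.55) × 0.1 × (1−0.4) = 0.0034425
P(author B | x) = 0.0056875 / 0.010148125 ≈ 0.560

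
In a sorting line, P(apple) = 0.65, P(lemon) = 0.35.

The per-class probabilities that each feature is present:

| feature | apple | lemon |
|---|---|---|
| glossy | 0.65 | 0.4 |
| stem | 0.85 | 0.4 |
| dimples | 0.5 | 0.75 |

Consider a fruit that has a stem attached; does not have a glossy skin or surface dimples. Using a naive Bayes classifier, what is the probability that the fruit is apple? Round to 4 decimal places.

apple: 0.65 × (1−0.65) × 0.85 × (1−0.5) = 0.0966875
lemon: 0.35 × (1−0.4) × 0.4 × (1−0.75) = 0.021
P(apple | x) = 0.0966875 / 0.1176875 ≈ 0.8216

0.8216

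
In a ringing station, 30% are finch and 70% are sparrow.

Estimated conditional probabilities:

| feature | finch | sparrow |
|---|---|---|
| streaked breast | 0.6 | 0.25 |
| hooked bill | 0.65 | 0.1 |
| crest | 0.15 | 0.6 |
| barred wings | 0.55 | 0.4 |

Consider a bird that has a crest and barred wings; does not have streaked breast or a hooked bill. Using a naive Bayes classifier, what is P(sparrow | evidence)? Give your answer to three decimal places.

finch: 0.3 × (1−0.6) × (1−0.65) × 0.15 × 0.55 = 0.003465
sparrow: 0.7 × (1−0.25) × (1−0.1) × 0.6 × 0.4 = 0.1134
P(sparrow | x) = 0.1134 / 0.116865 ≈ 0.970

0.970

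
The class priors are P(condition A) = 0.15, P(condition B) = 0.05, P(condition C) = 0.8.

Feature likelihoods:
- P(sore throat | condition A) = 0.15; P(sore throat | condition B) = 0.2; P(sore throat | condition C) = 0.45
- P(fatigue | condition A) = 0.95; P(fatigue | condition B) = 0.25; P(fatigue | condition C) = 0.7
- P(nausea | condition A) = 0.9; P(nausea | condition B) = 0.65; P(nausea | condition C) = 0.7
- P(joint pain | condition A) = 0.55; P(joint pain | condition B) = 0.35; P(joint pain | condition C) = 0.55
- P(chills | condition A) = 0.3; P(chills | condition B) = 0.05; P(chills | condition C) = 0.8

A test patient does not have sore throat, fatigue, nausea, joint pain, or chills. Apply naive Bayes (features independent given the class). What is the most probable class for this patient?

condition A: 0.15 × (1−0.15) × (1−0.95) × (1−0.9) × (1−0.55) × (1−0.3) = 0.0002008125
condition B: 0.05 × (1−0.2) × (1−0.25) × (1−0.65) × (1−0.35) × (1−0.05) = 0.00648375
condition C: 0.8 × (1−0.45) × (1−0.7) × (1−0.7) × (1−0.55) × (1−0.8) = 0.003564
Highest score → condition B.

condition B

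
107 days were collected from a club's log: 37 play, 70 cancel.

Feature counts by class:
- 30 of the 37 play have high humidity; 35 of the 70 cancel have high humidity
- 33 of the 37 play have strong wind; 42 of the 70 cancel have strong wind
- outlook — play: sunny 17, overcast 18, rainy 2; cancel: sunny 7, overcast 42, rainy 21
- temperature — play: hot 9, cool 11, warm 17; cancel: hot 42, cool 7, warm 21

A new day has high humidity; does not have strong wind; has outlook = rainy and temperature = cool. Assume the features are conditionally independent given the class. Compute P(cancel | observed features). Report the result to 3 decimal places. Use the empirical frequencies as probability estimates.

play: (37/107) × (30/37) × (4/37) × (2/37) × (11/37) ≈ 0.000487096
cancel: (70/107) × (35/70) × (28/70) × (21/70) × (7/70) ≈ 0.00392523
P(cancel | x) = 0.00392523 / 0.004412326 ≈ 0.890

0.890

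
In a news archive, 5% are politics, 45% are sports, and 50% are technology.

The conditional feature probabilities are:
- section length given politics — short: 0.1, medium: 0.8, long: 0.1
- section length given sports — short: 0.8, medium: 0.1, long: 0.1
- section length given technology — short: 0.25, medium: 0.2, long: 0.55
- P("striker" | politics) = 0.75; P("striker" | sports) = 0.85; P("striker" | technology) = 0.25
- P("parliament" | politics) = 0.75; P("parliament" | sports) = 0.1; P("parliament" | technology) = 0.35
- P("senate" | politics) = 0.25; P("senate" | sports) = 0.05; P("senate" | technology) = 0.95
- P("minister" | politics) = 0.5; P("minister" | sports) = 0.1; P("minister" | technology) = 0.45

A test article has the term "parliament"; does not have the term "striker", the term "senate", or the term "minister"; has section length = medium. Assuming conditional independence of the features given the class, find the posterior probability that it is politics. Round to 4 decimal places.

0.6841

politics: 0.05 × 0.8 × (1−0.75) × 0.75 × (1−0.25) × (1−0.5) = 0.0028125
sports: 0.45 × 0.1 × (1−0.85) × 0.1 × (1−0.05) × (1−0.1) = 0.000577125
technology: 0.5 × 0.2 × (1−0.25) × 0.35 × (1−0.95) × (1−0.45) = 0.000721875
P(politics | x) = 0.0028125 / 0.0041115 ≈ 0.6841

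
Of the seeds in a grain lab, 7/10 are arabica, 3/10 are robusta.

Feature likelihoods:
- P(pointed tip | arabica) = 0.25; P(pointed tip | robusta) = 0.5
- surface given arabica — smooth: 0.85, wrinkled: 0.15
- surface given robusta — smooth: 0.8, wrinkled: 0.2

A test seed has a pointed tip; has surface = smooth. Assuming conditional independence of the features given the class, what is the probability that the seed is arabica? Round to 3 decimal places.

arabica: 0.7 × 0.25 × 0.85 = 0.14875
robusta: 0.3 × 0.5 × 0.8 = 0.12
P(arabica | x) = 0.14875 / 0.26875 ≈ 0.553

0.553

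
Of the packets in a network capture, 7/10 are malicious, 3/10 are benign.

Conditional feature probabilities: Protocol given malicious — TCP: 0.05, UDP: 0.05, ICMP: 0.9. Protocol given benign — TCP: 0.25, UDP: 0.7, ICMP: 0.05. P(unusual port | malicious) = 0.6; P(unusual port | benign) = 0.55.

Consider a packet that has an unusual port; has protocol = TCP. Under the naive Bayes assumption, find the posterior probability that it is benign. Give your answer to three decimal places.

0.663

malicious: 0.7 × 0.05 × 0.6 = 0.021
benign: 0.3 × 0.25 × 0.55 = 0.04125
P(benign | x) = 0.04125 / 0.06225 ≈ 0.663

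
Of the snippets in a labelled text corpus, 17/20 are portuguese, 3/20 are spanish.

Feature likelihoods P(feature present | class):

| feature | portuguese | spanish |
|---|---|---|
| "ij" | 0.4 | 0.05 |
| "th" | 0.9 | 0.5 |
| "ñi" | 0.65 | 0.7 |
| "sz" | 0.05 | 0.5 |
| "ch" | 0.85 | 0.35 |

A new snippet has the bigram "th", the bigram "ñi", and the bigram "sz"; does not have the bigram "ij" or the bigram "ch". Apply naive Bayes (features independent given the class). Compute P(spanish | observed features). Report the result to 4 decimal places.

0.8787

portuguese: 0.85 × (1−0.4) × 0.9 × 0.65 × 0.05 × (1−0.85) = 0.002237625
spanish: 0.15 × (1−0.05) × 0.5 × 0.7 × 0.5 × (1−0.35) = 0.016209375
P(spanish | x) = 0.016209375 / 0.018447 ≈ 0.8787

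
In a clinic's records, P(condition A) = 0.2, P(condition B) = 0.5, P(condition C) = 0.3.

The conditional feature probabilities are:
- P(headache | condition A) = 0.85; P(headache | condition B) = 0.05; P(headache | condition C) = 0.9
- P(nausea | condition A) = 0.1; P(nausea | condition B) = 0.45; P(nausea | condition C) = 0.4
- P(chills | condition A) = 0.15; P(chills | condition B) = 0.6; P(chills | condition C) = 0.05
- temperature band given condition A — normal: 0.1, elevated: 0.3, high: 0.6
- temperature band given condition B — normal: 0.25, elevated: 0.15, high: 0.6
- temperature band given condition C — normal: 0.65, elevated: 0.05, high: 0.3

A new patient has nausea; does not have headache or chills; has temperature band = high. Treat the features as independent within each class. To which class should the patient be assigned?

condition B

condition A: 0.2 × (1−0.85) × 0.1 × (1−0.15) × 0.6 = 0.00153
condition B: 0.5 × (1−0.05) × 0.45 × (1−0.6) × 0.6 = 0.0513
condition C: 0.3 × (1−0.9) × 0.4 × (1−0.05) × 0.3 = 0.00342
Highest score → condition B.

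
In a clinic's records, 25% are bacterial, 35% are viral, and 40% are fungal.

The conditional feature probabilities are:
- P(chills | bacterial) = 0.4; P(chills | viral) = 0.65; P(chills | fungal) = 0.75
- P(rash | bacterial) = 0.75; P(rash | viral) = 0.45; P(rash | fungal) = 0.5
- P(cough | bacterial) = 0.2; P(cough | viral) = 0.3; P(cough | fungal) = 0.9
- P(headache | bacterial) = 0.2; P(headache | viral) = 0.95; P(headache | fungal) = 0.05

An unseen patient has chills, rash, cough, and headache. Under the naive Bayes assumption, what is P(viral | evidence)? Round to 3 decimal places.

0.750

bacterial: 0.25 × 0.4 × 0.75 × 0.2 × 0.2 = 0.003
viral: 0.35 × 0.65 × 0.45 × 0.3 × 0.95 = 0.029176875
fungal: 0.4 × 0.75 × 0.5 × 0.9 × 0.05 = 0.00675
P(viral | x) = 0.029176875 / 0.038926875 ≈ 0.750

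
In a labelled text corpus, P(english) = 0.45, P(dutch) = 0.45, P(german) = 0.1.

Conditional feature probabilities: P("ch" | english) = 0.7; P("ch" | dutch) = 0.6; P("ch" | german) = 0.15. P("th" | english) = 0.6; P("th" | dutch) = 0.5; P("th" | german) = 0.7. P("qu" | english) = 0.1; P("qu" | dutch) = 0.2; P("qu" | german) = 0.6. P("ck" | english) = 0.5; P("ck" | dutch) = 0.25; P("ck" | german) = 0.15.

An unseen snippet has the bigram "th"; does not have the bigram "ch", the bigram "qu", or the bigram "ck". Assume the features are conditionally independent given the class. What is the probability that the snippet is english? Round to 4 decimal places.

0.3293

english: 0.45 × (1−0.7) × 0.6 × (1−0.1) × (1−0.5) = 0.03645
dutch: 0.45 × (1−0.6) × 0.5 × (1−0.2) × (1−0.25) = 0.054
german: 0.1 × (1−0.15) × 0.7 × (1−0.6) × (1−0.15) = 0.02023
P(english | x) = 0.03645 / 0.11068 ≈ 0.3293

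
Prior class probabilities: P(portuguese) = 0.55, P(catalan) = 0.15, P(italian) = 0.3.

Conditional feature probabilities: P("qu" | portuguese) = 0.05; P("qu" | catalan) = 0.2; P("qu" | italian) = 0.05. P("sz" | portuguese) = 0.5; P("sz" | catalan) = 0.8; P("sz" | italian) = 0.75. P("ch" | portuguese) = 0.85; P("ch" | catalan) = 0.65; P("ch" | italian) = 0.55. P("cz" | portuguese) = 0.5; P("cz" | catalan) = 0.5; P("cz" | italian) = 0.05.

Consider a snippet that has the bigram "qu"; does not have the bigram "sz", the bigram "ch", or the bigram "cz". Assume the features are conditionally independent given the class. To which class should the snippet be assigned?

portuguese: 0.55 × 0.05 × (1−0.5) × (1−0.85) × (1−0.5) = 0.00103125
catalan: 0.15 × 0.2 × (1−0.8) × (1−0.65) × (1−0.5) = 0.00105
italian: 0.3 × 0.05 × (1−0.75) × (1−0.55) × (1−0.05) = 0.001603125
Highest score → italian.

italian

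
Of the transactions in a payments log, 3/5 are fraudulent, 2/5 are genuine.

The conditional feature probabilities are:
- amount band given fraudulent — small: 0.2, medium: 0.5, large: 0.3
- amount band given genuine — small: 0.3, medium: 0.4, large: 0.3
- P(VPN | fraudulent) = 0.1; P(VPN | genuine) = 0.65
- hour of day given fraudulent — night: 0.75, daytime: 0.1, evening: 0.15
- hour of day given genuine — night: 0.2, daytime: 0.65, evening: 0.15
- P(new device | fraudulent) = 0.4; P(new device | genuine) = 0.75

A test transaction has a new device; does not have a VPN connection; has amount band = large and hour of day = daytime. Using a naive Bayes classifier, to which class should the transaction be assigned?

fraudulent: 0.6 × 0.3 × (1−0.1) × 0.1 × 0.4 = 0.00648
genuine: 0.4 × 0.3 × (1−0.65) × 0.65 × 0.75 = 0.020475
Highest score → genuine.

genuine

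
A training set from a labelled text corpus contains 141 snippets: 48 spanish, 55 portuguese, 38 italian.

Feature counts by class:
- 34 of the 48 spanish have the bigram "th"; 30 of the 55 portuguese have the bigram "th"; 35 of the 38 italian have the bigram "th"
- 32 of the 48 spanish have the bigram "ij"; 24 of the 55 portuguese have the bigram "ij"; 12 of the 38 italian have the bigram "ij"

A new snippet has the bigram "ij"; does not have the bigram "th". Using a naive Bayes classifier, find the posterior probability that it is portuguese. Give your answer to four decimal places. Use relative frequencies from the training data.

0.5148

spanish: (48/141) × (14/48) × (32/48) ≈ 0.0661939
portuguese: (55/141) × (25/55) × (24/55) ≈ 0.0773694
italian: (38/141) × (3/38) × (12/38) ≈ 0.00671892
P(portuguese | x) = 0.0773694 / 0.15028222 ≈ 0.5148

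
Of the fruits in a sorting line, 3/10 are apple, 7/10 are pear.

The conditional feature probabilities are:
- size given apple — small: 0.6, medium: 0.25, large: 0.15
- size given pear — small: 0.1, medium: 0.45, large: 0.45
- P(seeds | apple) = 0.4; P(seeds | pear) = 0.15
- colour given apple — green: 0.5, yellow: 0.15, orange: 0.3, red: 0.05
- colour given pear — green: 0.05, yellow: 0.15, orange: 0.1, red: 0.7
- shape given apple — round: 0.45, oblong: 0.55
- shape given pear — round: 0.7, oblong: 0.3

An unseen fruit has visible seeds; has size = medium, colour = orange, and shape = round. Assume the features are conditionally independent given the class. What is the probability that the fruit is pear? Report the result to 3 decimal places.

0.450

apple: 0.3 × 0.25 × 0.4 × 0.3 × 0.45 = 0.00405
pear: 0.7 × 0.45 × 0.15 × 0.1 × 0.7 = 0.0033075
P(pear | x) = 0.0033075 / 0.0073575 ≈ 0.450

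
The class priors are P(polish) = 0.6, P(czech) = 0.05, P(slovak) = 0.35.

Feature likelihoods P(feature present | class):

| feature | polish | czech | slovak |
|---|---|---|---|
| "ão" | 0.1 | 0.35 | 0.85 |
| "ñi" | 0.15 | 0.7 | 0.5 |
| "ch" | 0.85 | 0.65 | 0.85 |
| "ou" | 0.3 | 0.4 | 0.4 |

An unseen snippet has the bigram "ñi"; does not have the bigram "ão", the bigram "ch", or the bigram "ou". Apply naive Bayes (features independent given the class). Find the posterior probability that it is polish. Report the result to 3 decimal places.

0.544

polish: 0.6 × (1−0.1) × 0.15 × (1−0.85) × (1−0.3) = 0.008505
czech: 0.05 × (1−0.35) × 0.7 × (1−0.65) × (1−0.4) = 0.0047775
slovak: 0.35 × (1−0.85) × 0.5 × (1−0.85) × (1−0.4) = 0.0023625
P(polish | x) = 0.008505 / 0.015645 ≈ 0.544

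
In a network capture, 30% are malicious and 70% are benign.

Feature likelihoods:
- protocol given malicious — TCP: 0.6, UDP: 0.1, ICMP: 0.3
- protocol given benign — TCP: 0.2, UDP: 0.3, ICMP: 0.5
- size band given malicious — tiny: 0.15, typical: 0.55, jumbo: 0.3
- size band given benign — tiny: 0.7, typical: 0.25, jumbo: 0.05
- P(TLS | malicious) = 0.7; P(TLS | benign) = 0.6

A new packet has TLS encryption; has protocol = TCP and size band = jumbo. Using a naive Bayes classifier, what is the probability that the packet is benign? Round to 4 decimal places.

0.1000

malicious: 0.3 × 0.6 × 0.3 × 0.7 = 0.0378
benign: 0.7 × 0.2 × 0.05 × 0.6 = 0.0042
P(benign | x) = 0.0042 / 0.042 ≈ 0.1000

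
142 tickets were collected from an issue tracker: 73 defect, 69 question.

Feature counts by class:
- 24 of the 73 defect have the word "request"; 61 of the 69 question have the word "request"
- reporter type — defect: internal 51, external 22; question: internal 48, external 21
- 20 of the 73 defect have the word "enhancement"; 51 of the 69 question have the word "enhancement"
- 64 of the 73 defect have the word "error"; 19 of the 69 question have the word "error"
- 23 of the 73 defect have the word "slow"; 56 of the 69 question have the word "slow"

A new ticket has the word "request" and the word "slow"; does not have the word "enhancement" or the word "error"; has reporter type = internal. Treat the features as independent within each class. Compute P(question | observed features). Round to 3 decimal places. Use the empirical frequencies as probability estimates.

defect: (73/142) × (24/73) × (51/73) × (53/73) × (9/73) × (23/73) ≈ 0.00333003
question: (69/142) × (61/69) × (48/69) × (18/69) × (50/69) × (56/69) ≈ 0.0458476
P(question | x) = 0.0458476 / 0.04917763 ≈ 0.932

0.932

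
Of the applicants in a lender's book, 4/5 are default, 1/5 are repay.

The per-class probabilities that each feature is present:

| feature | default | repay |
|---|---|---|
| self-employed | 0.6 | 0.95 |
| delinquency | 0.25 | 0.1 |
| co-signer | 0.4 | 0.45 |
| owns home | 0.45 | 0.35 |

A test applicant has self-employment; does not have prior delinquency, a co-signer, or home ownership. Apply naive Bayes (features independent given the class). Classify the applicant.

default: 0.8 × 0.6 × (1−0.25) × (1−0.4) × (1−0.45) = 0.1188
repay: 0.2 × 0.95 × (1−0.1) × (1−0.45) × (1−0.35) = 0.0611325
Highest score → default.

default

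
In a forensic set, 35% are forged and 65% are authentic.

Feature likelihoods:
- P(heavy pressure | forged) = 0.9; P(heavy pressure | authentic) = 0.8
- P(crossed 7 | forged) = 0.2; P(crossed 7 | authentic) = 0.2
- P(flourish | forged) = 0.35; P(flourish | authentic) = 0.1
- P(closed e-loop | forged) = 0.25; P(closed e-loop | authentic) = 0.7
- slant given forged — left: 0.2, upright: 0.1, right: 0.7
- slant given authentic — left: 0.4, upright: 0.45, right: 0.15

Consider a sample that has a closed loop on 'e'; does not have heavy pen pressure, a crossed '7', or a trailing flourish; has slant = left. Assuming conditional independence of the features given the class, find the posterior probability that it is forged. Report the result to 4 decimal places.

forged: 0.35 × (1−0.9) × (1−0.2) × (1−0.35) × 0.25 × 0.2 = 0.00091
authentic: 0.65 × (1−0.8) × (1−0.2) × (1−0.1) × 0.7 × 0.4 = 0.026208
P(forged | x) = 0.00091 / 0.027118 ≈ 0.0336

0.0336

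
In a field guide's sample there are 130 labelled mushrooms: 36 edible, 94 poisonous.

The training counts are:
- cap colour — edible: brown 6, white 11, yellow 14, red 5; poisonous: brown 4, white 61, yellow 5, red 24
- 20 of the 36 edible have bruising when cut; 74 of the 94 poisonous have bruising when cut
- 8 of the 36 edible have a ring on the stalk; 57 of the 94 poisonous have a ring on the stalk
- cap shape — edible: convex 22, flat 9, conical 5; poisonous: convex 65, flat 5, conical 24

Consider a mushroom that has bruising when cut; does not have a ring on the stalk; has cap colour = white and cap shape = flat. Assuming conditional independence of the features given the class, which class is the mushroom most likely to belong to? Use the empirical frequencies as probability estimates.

edible: (36/130) × (11/36) × (20/36) × (28/36) × (9/36) ≈ 0.00914055
poisonous: (94/130) × (61/94) × (74/94) × (37/94) × (5/94) ≈ 0.00773404
Highest score → edible.

edible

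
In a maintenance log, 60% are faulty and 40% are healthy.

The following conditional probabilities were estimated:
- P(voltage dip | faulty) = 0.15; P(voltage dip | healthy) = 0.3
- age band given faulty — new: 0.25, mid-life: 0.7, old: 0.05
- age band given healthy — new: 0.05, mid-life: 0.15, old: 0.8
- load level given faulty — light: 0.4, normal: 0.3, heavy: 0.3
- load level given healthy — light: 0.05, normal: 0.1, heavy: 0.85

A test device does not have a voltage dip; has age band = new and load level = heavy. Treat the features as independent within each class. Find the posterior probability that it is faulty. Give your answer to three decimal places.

faulty: 0.6 × (1−0.15) × 0.25 × 0.3 = 0.03825
healthy: 0.4 × (1−0.3) × 0.05 × 0.85 = 0.0119
P(faulty | x) = 0.03825 / 0.05015 ≈ 0.763

0.763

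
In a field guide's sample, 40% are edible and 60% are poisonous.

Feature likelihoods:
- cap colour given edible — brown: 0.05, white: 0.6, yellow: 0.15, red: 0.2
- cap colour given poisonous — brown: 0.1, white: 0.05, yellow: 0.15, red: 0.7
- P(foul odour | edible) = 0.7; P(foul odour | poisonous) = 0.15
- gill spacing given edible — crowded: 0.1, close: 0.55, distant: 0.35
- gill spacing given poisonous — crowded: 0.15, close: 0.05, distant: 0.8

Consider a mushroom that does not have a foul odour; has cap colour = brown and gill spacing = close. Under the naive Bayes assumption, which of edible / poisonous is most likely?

edible: 0.4 × 0.05 × (1−0.7) × 0.55 = 0.0033
poisonous: 0.6 × 0.1 × (1−0.15) × 0.05 = 0.00255
Highest score → edible.

edible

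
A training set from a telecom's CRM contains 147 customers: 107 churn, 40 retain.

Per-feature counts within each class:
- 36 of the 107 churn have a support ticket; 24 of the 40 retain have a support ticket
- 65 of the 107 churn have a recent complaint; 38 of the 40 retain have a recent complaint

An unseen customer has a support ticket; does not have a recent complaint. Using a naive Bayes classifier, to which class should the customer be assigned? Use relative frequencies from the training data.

churn: (107/147) × (36/107) × (42/107) ≈ 0.0961282
retain: (40/147) × (24/40) × (2/40) ≈ 0.00816327
Highest score → churn.

churn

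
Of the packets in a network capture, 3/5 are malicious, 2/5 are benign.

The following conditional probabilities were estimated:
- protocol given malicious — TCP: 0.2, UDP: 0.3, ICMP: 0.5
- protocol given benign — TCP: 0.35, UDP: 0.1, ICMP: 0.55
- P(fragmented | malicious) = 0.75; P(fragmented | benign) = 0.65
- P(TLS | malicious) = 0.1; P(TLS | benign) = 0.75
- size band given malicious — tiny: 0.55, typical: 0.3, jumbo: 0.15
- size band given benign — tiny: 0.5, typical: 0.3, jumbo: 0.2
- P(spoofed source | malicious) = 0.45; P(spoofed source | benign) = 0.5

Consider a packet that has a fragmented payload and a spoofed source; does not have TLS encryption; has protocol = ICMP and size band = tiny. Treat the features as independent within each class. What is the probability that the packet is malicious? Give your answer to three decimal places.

malicious: 0.6 × 0.5 × 0.75 × (1−0.1) × 0.55 × 0.45 = 0.05011875
benign: 0.4 × 0.55 × 0.65 × (1−0.75) × 0.5 × 0.5 = 0.0089375
P(malicious | x) = 0.05011875 / 0.05905625 ≈ 0.849

0.849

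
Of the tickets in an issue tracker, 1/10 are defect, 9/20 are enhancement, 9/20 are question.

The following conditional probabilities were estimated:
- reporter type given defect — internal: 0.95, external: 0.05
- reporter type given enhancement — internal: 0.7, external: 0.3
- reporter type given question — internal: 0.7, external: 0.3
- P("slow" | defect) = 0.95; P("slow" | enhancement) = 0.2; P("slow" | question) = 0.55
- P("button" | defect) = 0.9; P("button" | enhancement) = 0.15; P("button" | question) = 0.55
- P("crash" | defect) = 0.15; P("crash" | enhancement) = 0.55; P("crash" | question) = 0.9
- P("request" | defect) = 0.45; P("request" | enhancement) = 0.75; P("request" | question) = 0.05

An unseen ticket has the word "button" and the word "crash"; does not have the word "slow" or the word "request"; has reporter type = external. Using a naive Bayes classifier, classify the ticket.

defect: 0.1 × 0.05 × (1−0.95) × 0.9 × 0.15 × (1−0.45) = 0.0000185625
enhancement: 0.45 × 0.3 × (1−0.2) × 0.15 × 0.55 × (1−0.75) = 0.0022275
question: 0.45 × 0.3 × (1−0.55) × 0.55 × 0.9 × (1−0.05) = 0.0285676875
Highest score → question.

question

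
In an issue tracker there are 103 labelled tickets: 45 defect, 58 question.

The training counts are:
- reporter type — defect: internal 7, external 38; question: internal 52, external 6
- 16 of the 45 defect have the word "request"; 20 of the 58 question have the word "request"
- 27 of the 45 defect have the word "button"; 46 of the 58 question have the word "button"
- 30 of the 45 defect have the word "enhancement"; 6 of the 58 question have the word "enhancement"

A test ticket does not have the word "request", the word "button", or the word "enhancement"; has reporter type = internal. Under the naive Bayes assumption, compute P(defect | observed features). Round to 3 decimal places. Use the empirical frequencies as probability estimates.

0.087

defect: (45/103) × (7/45) × (29/45) × (18/45) × (15/45) ≈ 0.00583963
question: (58/103) × (52/58) × (38/58) × (12/58) × (52/58) ≈ 0.0613551
P(defect | x) = 0.00583963 / 0.06719473 ≈ 0.087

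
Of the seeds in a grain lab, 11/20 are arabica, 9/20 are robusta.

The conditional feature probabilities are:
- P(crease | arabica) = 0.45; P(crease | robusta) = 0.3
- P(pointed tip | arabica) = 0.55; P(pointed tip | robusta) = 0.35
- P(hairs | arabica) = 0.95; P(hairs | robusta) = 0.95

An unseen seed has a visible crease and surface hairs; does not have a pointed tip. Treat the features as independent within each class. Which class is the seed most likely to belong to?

arabica: 0.55 × 0.45 × (1−0.55) × 0.95 = 0.10580625
robusta: 0.45 × 0.3 × (1−0.35) × 0.95 = 0.0833625
Highest score → arabica.

arabica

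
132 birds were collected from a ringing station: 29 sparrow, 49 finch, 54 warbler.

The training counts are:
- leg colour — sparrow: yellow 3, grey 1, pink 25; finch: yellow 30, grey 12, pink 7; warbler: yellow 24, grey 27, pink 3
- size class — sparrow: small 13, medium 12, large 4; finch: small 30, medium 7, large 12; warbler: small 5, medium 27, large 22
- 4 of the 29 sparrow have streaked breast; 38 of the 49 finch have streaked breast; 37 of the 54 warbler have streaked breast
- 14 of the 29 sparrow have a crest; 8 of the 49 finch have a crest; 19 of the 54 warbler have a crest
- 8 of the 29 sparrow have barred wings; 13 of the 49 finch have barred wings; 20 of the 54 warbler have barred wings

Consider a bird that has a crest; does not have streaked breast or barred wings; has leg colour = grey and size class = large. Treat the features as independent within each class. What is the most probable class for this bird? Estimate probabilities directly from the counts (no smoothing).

warbler

sparrow: (29/132) × (1/29) × (4/29) × (25/29) × (14/29) × (21/29) ≈ 0.000314906
finch: (49/132) × (12/49) × (12/49) × (11/49) × (8/49) × (36/49) ≈ 0.0005995
warbler: (54/132) × (27/54) × (22/54) × (17/54) × (19/54) × (34/54) ≈ 0.00581191
Highest score → warbler.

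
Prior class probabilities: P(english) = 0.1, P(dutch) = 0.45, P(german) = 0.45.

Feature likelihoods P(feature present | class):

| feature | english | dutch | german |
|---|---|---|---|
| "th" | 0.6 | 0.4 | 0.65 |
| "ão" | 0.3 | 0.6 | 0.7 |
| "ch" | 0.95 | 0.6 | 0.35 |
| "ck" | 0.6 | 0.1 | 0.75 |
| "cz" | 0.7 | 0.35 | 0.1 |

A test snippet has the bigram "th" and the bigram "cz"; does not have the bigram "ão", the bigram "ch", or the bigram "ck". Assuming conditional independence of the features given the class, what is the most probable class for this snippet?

english: 0.1 × 0.6 × (1−0.3) × (1−0.95) × (1−0.6) × 0.7 = 0.000588
dutch: 0.45 × 0.4 × (1−0.6) × (1−0.6) × (1−0.1) × 0.35 = 0.009072
german: 0.45 × 0.65 × (1−0.7) × (1−0.35) × (1−0.75) × 0.1 = 0.0014259375
Highest score → dutch.

dutch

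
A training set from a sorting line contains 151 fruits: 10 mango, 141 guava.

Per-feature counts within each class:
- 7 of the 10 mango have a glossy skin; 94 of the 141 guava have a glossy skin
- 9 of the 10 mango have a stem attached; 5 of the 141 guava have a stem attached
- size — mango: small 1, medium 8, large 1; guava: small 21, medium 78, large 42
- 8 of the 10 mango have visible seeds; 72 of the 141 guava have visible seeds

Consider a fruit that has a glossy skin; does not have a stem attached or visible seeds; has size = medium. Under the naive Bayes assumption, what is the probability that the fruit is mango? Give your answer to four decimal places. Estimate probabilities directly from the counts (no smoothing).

0.0045

mango: (10/151) × (7/10) × (1/10) × (8/10) × (2/10) ≈ 0.000741722
guava: (141/151) × (94/141) × (136/141) × (78/141) × (69/141) ≈ 0.162546
P(mango | x) = 0.000741722 / 0.163287722 ≈ 0.0045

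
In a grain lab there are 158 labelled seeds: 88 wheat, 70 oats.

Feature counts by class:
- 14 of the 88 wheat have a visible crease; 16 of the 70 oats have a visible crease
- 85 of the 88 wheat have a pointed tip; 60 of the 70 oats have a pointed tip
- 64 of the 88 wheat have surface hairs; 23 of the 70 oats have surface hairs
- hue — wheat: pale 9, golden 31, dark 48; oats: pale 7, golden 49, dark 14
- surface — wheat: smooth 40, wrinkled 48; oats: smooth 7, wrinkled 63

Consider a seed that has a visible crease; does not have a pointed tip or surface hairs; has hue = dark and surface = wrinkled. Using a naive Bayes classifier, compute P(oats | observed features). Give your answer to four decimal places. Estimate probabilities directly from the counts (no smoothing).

wheat: (88/158) × (14/88) × (3/88) × (24/88) × (48/88) × (48/88) ≈ 0.000245107
oats: (70/158) × (16/70) × (10/70) × (47/70) × (14/70) × (63/70) ≈ 0.00174839
P(oats | x) = 0.00174839 / 0.001993497 ≈ 0.8770

0.8770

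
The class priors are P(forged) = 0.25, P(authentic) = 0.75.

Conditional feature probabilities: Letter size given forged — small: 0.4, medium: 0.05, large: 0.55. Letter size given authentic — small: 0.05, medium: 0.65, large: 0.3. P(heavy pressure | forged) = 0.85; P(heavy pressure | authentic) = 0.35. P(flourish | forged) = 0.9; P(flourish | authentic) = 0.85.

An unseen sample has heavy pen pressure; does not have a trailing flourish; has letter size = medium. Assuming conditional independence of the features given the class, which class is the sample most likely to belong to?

forged: 0.25 × 0.05 × 0.85 × (1−0.9) = 0.0010625
authentic: 0.75 × 0.65 × 0.35 × (1−0.85) = 0.02559375
Highest score → authentic.

authentic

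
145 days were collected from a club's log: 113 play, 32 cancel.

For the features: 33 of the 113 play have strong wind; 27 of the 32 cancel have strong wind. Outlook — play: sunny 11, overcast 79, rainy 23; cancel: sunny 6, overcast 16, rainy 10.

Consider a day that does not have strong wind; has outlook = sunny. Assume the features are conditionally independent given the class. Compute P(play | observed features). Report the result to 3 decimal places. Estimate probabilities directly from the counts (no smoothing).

0.893

play: (113/145) × (80/113) × (11/113) ≈ 0.0537077
cancel: (32/145) × (5/32) × (6/32) ≈ 0.00646552
P(play | x) = 0.0537077 / 0.06017322 ≈ 0.893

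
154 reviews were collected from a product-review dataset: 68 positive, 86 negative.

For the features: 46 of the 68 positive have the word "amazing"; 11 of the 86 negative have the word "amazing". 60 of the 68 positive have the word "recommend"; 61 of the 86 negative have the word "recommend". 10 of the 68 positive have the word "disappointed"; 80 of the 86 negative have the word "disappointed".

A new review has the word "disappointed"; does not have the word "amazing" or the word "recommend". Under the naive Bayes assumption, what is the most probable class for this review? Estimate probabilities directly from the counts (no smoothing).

negative

positive: (68/154) × (22/68) × (8/68) × (10/68) ≈ 0.00247158
negative: (86/154) × (75/86) × (25/86) × (80/86) ≈ 0.131696
Highest score → negative.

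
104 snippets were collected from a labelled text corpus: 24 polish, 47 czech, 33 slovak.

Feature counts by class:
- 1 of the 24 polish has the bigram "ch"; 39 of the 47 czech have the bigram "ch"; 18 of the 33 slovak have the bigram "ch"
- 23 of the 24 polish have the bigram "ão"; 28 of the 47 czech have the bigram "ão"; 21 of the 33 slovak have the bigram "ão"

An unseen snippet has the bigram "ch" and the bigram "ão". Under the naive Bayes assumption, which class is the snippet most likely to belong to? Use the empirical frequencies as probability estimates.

czech

polish: (24/104) × (1/24) × (23/24) ≈ 0.00921474
czech: (47/104) × (39/47) × (28/47) ≈ 0.223404
slovak: (33/104) × (18/33) × (21/33) ≈ 0.11014
Highest score → czech.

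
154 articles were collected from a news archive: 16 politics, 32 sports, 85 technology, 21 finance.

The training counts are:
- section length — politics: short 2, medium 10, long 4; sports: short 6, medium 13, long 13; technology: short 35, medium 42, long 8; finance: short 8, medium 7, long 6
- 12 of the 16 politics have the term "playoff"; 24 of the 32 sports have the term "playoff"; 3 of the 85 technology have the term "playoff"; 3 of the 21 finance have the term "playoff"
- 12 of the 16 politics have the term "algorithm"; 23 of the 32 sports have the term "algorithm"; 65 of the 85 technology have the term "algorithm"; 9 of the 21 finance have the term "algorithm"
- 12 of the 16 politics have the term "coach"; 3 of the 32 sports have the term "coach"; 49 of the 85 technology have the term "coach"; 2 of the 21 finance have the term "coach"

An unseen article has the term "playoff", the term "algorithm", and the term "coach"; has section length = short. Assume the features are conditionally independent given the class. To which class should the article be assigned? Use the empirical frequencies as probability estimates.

politics: (16/154) × (2/16) × (12/16) × (12/16) × (12/16) ≈ 0.0054789
sports: (32/154) × (6/32) × (24/32) × (23/32) × (3/32) ≈ 0.00196898
technology: (85/154) × (35/85) × (3/85) × (65/85) × (49/85) ≈ 0.00353607
finance: (21/154) × (8/21) × (3/21) × (9/21) × (2/21) ≈ 0.000302904
Highest score → politics.

politics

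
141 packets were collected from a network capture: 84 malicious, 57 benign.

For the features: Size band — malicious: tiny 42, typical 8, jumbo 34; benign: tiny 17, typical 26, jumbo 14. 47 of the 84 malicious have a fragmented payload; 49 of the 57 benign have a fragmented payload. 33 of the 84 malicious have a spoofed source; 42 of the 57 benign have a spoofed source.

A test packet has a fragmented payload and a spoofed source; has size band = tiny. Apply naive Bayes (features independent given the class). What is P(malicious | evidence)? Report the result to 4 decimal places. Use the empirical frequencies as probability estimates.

0.4616

malicious: (84/141) × (42/84) × (47/84) × (33/84) ≈ 0.0654762
benign: (57/141) × (17/57) × (49/57) × (42/57) ≈ 0.0763705
P(malicious | x) = 0.0654762 / 0.1418467 ≈ 0.4616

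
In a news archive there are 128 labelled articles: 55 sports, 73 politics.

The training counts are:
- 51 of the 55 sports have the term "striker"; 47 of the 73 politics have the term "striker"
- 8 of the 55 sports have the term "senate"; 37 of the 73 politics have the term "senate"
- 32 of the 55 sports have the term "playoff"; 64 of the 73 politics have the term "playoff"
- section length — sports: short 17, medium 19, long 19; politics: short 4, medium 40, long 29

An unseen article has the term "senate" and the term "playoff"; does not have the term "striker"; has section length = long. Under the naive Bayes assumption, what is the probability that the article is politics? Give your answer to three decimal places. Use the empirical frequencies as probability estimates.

0.975

sports: (55/128) × (4/55) × (8/55) × (32/55) × (19/55) ≈ 0.000913599
politics: (73/128) × (26/73) × (37/73) × (64/73) × (29/73) ≈ 0.035857
P(politics | x) = 0.035857 / 0.036770599 ≈ 0.975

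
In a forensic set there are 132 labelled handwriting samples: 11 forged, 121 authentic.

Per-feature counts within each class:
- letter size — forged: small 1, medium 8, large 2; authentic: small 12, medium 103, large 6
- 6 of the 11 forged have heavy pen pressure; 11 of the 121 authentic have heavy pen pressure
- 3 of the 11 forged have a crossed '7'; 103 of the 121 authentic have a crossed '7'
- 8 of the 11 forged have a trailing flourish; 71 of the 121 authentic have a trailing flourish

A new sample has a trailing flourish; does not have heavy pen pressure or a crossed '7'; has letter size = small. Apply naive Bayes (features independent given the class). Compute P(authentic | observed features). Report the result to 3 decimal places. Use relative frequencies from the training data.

0.798

forged: (11/132) × (1/11) × (5/11) × (8/11) × (8/11) ≈ 0.00182137
authentic: (121/132) × (12/121) × (110/121) × (18/121) × (71/121) ≈ 0.00721398
P(authentic | x) = 0.00721398 / 0.00903535 ≈ 0.798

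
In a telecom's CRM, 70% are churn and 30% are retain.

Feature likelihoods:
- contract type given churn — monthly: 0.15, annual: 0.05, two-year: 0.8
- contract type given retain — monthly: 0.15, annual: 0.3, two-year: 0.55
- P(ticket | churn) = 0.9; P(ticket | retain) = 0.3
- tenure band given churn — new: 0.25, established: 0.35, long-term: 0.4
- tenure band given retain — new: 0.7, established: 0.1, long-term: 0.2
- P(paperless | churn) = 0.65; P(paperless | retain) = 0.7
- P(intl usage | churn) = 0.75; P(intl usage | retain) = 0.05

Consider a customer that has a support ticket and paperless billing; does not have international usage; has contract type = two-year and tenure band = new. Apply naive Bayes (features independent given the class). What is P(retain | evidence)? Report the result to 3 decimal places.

0.529

churn: 0.7 × 0.8 × 0.9 × 0.25 × 0.65 × (1−0.75) = 0.020475
retain: 0.3 × 0.55 × 0.3 × 0.7 × 0.7 × (1−0.05) = 0.02304225
P(retain | x) = 0.02304225 / 0.04351725 ≈ 0.529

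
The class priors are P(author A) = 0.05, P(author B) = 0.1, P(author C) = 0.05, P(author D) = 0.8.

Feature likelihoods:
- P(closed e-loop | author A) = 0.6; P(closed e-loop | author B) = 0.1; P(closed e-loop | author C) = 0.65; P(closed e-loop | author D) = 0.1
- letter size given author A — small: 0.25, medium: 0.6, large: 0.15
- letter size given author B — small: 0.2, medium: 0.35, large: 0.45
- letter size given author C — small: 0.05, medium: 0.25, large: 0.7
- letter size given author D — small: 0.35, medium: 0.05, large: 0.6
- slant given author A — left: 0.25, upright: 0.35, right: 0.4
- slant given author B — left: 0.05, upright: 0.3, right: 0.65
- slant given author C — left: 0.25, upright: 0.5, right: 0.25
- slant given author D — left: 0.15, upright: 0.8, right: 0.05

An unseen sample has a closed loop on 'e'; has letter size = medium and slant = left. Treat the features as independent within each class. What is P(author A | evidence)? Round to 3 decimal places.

0.616

author A: 0.05 × 0.6 × 0.6 × 0.25 = 0.0045
author B: 0.1 × 0.1 × 0.35 × 0.05 = 0.000175
author C: 0.05 × 0.65 × 0.25 × 0.25 = 0.00203125
author D: 0.8 × 0.1 × 0.05 × 0.15 = 0.0006
P(author A | x) = 0.0045 / 0.00730625 ≈ 0.616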